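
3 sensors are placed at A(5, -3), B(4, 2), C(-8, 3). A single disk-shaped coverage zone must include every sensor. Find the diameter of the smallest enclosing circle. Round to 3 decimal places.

14.318

Side lengths²: AB² = 26, AC² = 205, BC² = 145.
Since AC² = 205 ≥ 145 + 26 = 171, the angle opposite AC is not acute, so the smallest enclosing circle has AC as diameter.
Centre = midpoint of AC = (-1.5, 0), r² = 205/4 = 51.25.
Diameter = 2r = 2√(51.25) ≈ 14.318.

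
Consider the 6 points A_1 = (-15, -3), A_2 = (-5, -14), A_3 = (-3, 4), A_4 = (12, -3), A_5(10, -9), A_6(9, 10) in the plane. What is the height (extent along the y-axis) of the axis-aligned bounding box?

24

max y = 10, min y = -14, so height = 24.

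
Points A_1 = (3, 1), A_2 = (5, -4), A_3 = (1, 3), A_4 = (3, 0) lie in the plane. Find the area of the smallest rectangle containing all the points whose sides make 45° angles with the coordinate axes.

In coordinates u = x + y, v = x − y the rectangle is axis-aligned; the map (x,y)→(u,v) scales areas by 2.
u-values: 4, 1, 4, 3; range = 4 − 1 = 3.
v-values: 2, 9, -2, 3; range = 9 − (-2) = 11.
Area = (3 × 11) / 2 = 16.5.

16.5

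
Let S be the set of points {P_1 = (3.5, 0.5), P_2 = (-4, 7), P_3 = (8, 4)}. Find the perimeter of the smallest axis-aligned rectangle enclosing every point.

37

Width = max x − min x = 8 − (-4) = 12.
Height = max y − min y = 7 − 0.5 = 6.5.
Perimeter = 2(12 + 6.5) = 37.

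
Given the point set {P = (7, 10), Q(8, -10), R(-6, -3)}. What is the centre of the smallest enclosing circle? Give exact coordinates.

Side lengths²: PQ² = 401, PR² = 338, QR² = 245.
Since PQ² = 401 < 338 + 245 = 583, the triangle is acute, so the smallest enclosing circle is the circumcircle.
Circumcentre = (25/6, -1/6), r² = 2005/18.
Centre = (25/6, -1/6).

(25/6, -1/6)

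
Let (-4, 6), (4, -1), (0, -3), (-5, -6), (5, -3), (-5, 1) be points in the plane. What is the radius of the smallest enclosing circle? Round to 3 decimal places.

6.838

By Welzl's lemma the MEC is supported by two points (diametrically opposite) or three points (on a circumcircle).
The minimum enclosing circle is determined by three boundary points: (-4, 6), (-5, -6), (5, -3).
Their circumcentre is (-33/26, -7/26) with r² = 15805/338.
The farthest remaining point (4, -1) is at distance² 9565/338 ≤ 15805/338.
r = √(15805/338) ≈ 6.838.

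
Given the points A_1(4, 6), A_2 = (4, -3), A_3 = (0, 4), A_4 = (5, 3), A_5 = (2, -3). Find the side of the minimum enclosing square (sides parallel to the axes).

The bounding box has width 5 and height 9.
An axis-aligned square enclosing the set must have side ≥ max(width, height).
So the minimum side is max(5, 9) = 9.

9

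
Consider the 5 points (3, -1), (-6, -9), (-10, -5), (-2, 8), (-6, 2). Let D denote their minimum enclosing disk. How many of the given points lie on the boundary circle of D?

A smallest enclosing disk is always determined by at most three of the input points on its boundary.
The farthest pair is (-6, -9)–(-2, 8) with squared distance 305. The circle on this segment as diameter has centre (-4, -0.5) and r² = 305/4 = 76.25.
Check (3, -1): distance² to centre = 49.25 ≤ 76.25, so it lies inside.
All remaining points lie in this disk, and no smaller disk contains both endpoints, so this is the minimum enclosing circle.
The points at distance exactly r from the centre are (-6, -9), (-2, 8) — 2 points.

2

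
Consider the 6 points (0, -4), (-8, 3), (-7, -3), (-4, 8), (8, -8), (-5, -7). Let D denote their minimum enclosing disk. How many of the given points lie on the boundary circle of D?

3

The minimum enclosing circle of a finite set is fixed by two of the points (as a diameter) or three (as a circumcircle).
The minimum enclosing circle is determined by three boundary points: (-8, 3), (-4, 8), (8, -8).
Their circumcentre is (44/31, -27/62) with r² = 386425/3844.
The farthest remaining point (-5, -7) is at distance² 324053/3844 ≤ 386425/3844.
The points at distance exactly r from the centre are (-8, 3), (-4, 8), (8, -8) — 3 points.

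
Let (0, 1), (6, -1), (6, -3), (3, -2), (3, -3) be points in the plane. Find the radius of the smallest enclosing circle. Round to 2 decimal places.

A smallest enclosing disk is always determined by at most three of the input points on its boundary.
The farthest pair is (0, 1)–(6, -3) with squared distance 52. The circle on this segment as diameter has centre (3, -1) and r² = 52/4 = 13.
Check (6, -1): distance² to centre = 9 ≤ 13, so it lies inside.
All remaining points lie in this disk, and no smaller disk contains both endpoints, so this is the minimum enclosing circle.
r = √13 ≈ 3.61.

3.61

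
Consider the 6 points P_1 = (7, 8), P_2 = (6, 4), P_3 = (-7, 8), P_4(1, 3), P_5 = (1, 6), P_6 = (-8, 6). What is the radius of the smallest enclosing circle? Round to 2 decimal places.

By Welzl's lemma the MEC is supported by two points (diametrically opposite) or three points (on a circumcircle).
The farthest pair is P_1–P_6 with squared distance 229. The circle on this segment as diameter has centre (-0.5, 7) and r² = 229/4 = 57.25.
Check P_2: distance² to centre = 51.25 ≤ 57.25, so it lies inside.
All remaining points lie in this disk, and no smaller disk contains both endpoints, so this is the minimum enclosing circle.
r = √(57.25) ≈ 7.57.

7.57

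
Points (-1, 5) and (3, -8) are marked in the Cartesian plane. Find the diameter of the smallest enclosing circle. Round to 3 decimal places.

The smallest circle enclosing two points has them as diameter endpoints.
Centre = midpoint = (1, -1.5); r² = |(-1, 5)−(3, -8)|²/4 = 185/4 = 46.25.
Diameter = 2r = 2√(46.25) ≈ 13.601.

13.601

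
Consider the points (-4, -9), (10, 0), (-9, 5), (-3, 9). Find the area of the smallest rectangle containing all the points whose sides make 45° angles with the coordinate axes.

In coordinates u = x + y, v = x − y the rectangle is axis-aligned; the map (x,y)→(u,v) scales areas by 2.
u-values: -13, 10, -4, 6; range = 10 − (-13) = 23.
v-values: 5, 10, -14, -12; range = 10 − (-14) = 24.
Area = (23 × 24) / 2 = 276.

276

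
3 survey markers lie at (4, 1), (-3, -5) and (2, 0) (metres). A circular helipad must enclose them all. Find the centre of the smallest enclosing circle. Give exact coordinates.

(0.5, -2)

Call the three points A, B, C in the order given.
Side lengths²: AB² = 85, AC² = 5, BC² = 50.
Since AB² = 85 ≥ 50 + 5 = 55, the angle opposite AB is not acute, so the smallest enclosing circle has AB as diameter.
Centre = midpoint of AB = (0.5, -2), r² = 85/4 = 21.25.
Centre = (0.5, -2).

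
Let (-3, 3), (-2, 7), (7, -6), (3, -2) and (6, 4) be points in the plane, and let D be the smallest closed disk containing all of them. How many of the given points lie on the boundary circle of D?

The farthest pair is (-2, 7)–(7, -6) with squared distance 250. The circle on this segment as diameter has centre (2.5, 0.5) and r² = 250/4 = 62.5.
Check (-3, 3): distance² to centre = 36.5 ≤ 62.5, so it lies inside.
All remaining points lie in this disk, and no smaller disk contains both endpoints, so this is the minimum enclosing circle.
The points at distance exactly r from the centre are (-2, 7), (7, -6) — 2 points.

2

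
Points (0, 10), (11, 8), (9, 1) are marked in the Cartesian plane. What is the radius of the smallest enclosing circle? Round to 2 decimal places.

6.39

Call the three points A, B, C in the order given.
Side lengths²: AB² = 125, AC² = 162, BC² = 53.
Since AC² = 162 < 125 + 53 = 178, the triangle is acute, so the smallest enclosing circle is the circumcircle.
Circumcentre = (89/18, 107/18), r² = 6625/162.
r = √(6625/162) ≈ 6.39.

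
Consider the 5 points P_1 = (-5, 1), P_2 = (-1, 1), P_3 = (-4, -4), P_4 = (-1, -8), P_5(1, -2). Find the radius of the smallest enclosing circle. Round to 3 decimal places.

4.924

A smallest enclosing disk is always determined by at most three of the input points on its boundary.
The farthest pair is P_1–P_4 with squared distance 97. The circle on this segment as diameter has centre (-3, -3.5) and r² = 97/4 = 24.25.
Check P_2: distance² to centre = 24.25 ≤ 24.25, so it lies inside.
All remaining points lie in this disk, and no smaller disk contains both endpoints, so this is the minimum enclosing circle.
r = √(24.25) ≈ 4.924.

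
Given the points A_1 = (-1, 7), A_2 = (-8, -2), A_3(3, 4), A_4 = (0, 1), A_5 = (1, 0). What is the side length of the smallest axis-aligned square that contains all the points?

11

The bounding box has width 11 and height 9.
An axis-aligned square enclosing the set must have side ≥ max(width, height).
So the minimum side is max(11, 9) = 11.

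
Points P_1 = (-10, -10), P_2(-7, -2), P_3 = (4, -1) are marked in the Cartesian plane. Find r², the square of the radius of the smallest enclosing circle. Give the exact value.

Side lengths²: P_1P_2² = 73, P_1P_3² = 277, P_2P_3² = 122.
Since P_1P_3² = 277 ≥ 122 + 73 = 195, the angle opposite P_1P_3 is not acute, so the smallest enclosing circle has P_1P_3 as diameter.
Centre = midpoint of P_1P_3 = (-3, -5.5), r² = 277/4 = 69.25.

69.25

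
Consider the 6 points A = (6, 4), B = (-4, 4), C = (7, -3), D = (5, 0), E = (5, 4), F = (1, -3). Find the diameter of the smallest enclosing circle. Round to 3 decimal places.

13.038

The farthest pair is B–C with squared distance 170. The circle on this segment as diameter has centre (1.5, 0.5) and r² = 170/4 = 42.5.
Check A: distance² to centre = 32.5 ≤ 42.5, so it lies inside.
All remaining points lie in this disk, and no smaller disk contains both endpoints, so this is the minimum enclosing circle.
Diameter = 2r = 2√(42.5) ≈ 13.038.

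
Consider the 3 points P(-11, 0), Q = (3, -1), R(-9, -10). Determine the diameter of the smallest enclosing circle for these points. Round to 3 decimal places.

15.558

Side lengths²: PQ² = 197, PR² = 104, QR² = 225.
Since QR² = 225 < 197 + 104 = 301, the triangle is acute, so the smallest enclosing circle is the circumcircle.
Circumcentre = (-195/46, -177/46), r² = 64025/1058.
Diameter = 2r = 2√(64025/1058) ≈ 15.558.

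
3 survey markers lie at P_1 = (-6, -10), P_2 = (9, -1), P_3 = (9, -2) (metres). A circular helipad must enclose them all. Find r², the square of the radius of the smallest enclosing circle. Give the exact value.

Side lengths²: P_1P_2² = 306, P_1P_3² = 289, P_2P_3² = 1.
Since P_1P_2² = 306 ≥ 289 + 1 = 290, the angle opposite P_1P_2 is not acute, so the smallest enclosing circle has P_1P_2 as diameter.
Centre = midpoint of P_1P_2 = (1.5, -5.5), r² = 306/4 = 76.5.

76.5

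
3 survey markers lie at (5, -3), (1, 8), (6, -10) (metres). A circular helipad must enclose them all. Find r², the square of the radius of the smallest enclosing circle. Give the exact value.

87.25

Call the three points A, B, C in the order given.
Side lengths²: AB² = 137, AC² = 50, BC² = 349.
Since BC² = 349 ≥ 137 + 50 = 187, the angle opposite BC is not acute, so the smallest enclosing circle has BC as diameter.
Centre = midpoint of BC = (3.5, -1), r² = 349/4 = 87.25.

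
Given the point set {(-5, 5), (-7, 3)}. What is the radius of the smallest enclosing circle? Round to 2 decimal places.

1.41

The smallest circle enclosing two points has them as diameter endpoints.
Centre = midpoint = (-6, 4); r² = |(-5, 5)−(-7, 3)|²/4 = 8/4 = 2.
r = √2 ≈ 1.41.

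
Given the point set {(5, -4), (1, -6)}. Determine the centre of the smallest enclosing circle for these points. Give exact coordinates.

The smallest circle enclosing two points has them as diameter endpoints.
Centre = midpoint = (3, -5); r² = |(5, -4)−(1, -6)|²/4 = 20/4 = 5.
Centre = (3, -5).

(3, -5)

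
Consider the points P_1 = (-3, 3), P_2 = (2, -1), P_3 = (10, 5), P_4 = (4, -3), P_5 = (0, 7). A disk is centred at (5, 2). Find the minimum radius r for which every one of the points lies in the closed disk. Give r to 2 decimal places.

8.06

The required radius is the distance from (5, 2) to the farthest point.
Squared distances: 65, 18, 34, 26, 50.
Maximum is 65, attained at P_1.
r = √65 ≈ 8.06.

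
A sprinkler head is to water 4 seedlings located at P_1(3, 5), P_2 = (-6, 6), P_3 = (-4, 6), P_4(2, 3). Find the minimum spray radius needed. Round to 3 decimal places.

By Welzl's lemma the MEC is supported by two points (diametrically opposite) or three points (on a circumcircle).
The farthest pair is P_1–P_2 with squared distance 82. The circle on this segment as diameter has centre (-1.5, 5.5) and r² = 82/4 = 20.5.
Check P_3: distance² to centre = 6.5 ≤ 20.5, so it lies inside.
All remaining points lie in this disk, and no smaller disk contains both endpoints, so this is the minimum enclosing circle.
r = √(20.5) ≈ 4.528.

4.528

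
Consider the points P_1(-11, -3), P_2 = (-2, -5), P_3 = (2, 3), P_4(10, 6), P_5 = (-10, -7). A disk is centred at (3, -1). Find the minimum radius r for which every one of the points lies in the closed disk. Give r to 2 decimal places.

The required radius is the distance from (3, -1) to the farthest point.
Squared distances: 200, 41, 17, 98, 205.
Maximum is 205, attained at P_5.
r = √205 ≈ 14.32.

14.32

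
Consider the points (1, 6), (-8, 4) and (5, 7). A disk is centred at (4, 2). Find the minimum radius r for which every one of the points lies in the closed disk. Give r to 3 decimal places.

12.166

The required radius is the distance from (4, 2) to the farthest point.
Squared distances: 25, 148, 26.
Maximum is 148, attained at (-8, 4).
r = √148 ≈ 12.166.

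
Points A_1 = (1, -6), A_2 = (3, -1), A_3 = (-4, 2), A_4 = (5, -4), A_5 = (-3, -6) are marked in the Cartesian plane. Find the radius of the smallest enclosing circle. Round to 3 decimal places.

A smallest enclosing disk is always determined by at most three of the input points on its boundary.
The minimum enclosing circle is determined by three boundary points: A_3, A_4, A_5.
Their circumcentre is (3/22, -17/11) with r² = 14365/484.
The farthest remaining point A_1 is at distance² 9965/484 ≤ 14365/484.
r = √(14365/484) ≈ 5.448.

5.448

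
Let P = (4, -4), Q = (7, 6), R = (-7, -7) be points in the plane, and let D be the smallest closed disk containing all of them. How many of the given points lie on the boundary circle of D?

Side lengths²: PQ² = 109, PR² = 130, QR² = 365.
Since QR² = 365 ≥ 130 + 109 = 239, the angle opposite QR is not acute, so the smallest enclosing circle has QR as diameter.
Centre = midpoint of QR = (0, -0.5), r² = 365/4 = 91.25.
The points at distance exactly r from the centre are Q, R — 2 points.

2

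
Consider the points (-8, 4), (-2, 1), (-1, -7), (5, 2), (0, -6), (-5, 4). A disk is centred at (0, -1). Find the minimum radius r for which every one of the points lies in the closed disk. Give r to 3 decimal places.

9.434

The required radius is the distance from (0, -1) to the farthest point.
Squared distances: 89, 8, 37, 34, 25, 50.
Maximum is 89, attained at (-8, 4).
r = √89 ≈ 9.434.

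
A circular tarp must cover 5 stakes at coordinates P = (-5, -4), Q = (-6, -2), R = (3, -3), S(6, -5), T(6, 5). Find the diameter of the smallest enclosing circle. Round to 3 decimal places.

14.320

By Welzl's lemma the MEC is supported by two points (diametrically opposite) or three points (on a circumcircle).
The minimum enclosing circle is determined by three boundary points: Q, S, T.
Their circumcentre is (0.875, 0) with r² = 51.265625.
The farthest remaining point P is at distance² 50.515625 ≤ 51.265625.
Diameter = 2r = 2√(51.265625) ≈ 14.320.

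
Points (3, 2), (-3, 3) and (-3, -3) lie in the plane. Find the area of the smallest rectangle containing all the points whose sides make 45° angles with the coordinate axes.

38.5

In coordinates u = x + y, v = x − y the rectangle is axis-aligned; the map (x,y)→(u,v) scales areas by 2.
u-values: 5, 0, -6; range = 5 − (-6) = 11.
v-values: 1, -6, 0; range = 1 − (-6) = 7.
Area = (11 × 7) / 2 = 38.5.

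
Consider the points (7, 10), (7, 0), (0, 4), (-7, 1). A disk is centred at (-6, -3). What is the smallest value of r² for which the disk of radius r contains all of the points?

338

The required radius is the distance from (-6, -3) to the farthest point.
Squared distances: 338, 178, 85, 17.
Maximum is 338, attained at (7, 10).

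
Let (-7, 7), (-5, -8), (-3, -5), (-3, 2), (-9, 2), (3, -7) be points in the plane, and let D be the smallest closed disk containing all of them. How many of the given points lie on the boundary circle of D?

By Welzl's lemma the MEC is supported by two points (diametrically opposite) or three points (on a circumcircle).
The farthest pair is (-7, 7)–(3, -7) with squared distance 296. The circle on this segment as diameter has centre (-2, 0) and r² = 296/4 = 74.
Check (-5, -8): distance² to centre = 73 ≤ 74, so it lies inside.
All remaining points lie in this disk, and no smaller disk contains both endpoints, so this is the minimum enclosing circle.
The points at distance exactly r from the centre are (-7, 7), (3, -7) — 2 points.

2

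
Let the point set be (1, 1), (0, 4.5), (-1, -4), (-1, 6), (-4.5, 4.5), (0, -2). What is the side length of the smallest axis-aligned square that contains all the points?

10

The bounding box has width 5.5 and height 10.
An axis-aligned square enclosing the set must have side ≥ max(width, height).
So the minimum side is max(5.5, 10) = 10.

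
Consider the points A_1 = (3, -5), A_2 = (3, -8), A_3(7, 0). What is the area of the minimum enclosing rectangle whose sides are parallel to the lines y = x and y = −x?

In coordinates u = x + y, v = x − y the rectangle is axis-aligned; the map (x,y)→(u,v) scales areas by 2.
u-values: -2, -5, 7; range = 7 − (-5) = 12.
v-values: 8, 11, 7; range = 11 − 7 = 4.
Area = (12 × 4) / 2 = 24.

24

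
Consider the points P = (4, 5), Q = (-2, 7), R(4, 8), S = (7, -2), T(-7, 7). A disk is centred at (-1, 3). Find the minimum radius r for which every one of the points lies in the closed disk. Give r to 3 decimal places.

The required radius is the distance from (-1, 3) to the farthest point.
Squared distances: 29, 17, 50, 89, 52.
Maximum is 89, attained at S.
r = √89 ≈ 9.434.

9.434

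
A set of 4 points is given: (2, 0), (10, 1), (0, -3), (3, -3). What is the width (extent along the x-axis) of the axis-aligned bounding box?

max x = 10, min x = 0, so width = 10.

10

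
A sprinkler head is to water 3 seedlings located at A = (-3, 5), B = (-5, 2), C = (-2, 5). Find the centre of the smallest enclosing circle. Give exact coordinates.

(-3.5, 3.5)

Side lengths²: AB² = 13, AC² = 1, BC² = 18.
Since BC² = 18 ≥ 13 + 1 = 14, the angle opposite BC is not acute, so the smallest enclosing circle has BC as diameter.
Centre = midpoint of BC = (-3.5, 3.5), r² = 18/4 = 4.5.
Centre = (-3.5, 3.5).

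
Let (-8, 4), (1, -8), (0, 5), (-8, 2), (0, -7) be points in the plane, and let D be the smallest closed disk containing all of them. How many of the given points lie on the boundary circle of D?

3

A smallest enclosing disk is always determined by at most three of the input points on its boundary.
The minimum enclosing circle is determined by three boundary points: (-8, 4), (1, -8), (0, 5).
Their circumcentre is (-45/14, -25/14) with r² = 5525/98.
The farthest remaining point (0, -7) is at distance² 3677/98 ≤ 5525/98.
The points at distance exactly r from the centre are (-8, 4), (1, -8), (0, 5) — 3 points.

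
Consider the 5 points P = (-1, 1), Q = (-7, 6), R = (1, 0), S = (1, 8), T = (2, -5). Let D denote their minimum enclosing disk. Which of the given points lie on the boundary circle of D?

The minimum enclosing circle is determined by three boundary points: Q, S, T.
Their circumcentre is (-83/53, 67/53) with r² = 145945/2809.
The farthest remaining point R is at distance² 22985/2809 ≤ 145945/2809.
The points at distance exactly r from the centre are Q, S, T — 3 points.

Q, S, T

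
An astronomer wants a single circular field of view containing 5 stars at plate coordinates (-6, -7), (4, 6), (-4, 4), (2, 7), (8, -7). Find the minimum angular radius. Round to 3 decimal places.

A smallest enclosing disk is always determined by at most three of the input points on its boundary.
The minimum enclosing circle is determined by three boundary points: (-6, -7), (2, 7), (8, -7).
Their circumcentre is (1, -12/7) with r² = 3770/49.
The farthest remaining point (4, 6) is at distance² 3357/49 ≤ 3770/49.
r = √(3770/49) ≈ 8.771.

8.771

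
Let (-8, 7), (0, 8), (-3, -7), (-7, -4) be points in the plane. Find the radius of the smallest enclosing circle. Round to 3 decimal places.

7.835

The minimum enclosing circle of a finite set is fixed by two of the points (as a diameter) or three (as a circumcircle).
The minimum enclosing circle is determined by three boundary points: (-8, 7), (0, 8), (-3, -7).
Their circumcentre is (-19/6, 5/6) with r² = 1105/18.
The farthest remaining point (-7, -4) is at distance² 685/18 ≤ 1105/18.
r = √(1105/18) ≈ 7.835.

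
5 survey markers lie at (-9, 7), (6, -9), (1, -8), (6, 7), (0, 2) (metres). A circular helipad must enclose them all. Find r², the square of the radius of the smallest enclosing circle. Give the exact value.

120.25

The farthest pair is (-9, 7)–(6, -9) with squared distance 481. The circle on this segment as diameter has centre (-1.5, -1) and r² = 481/4 = 120.25.
Check (1, -8): distance² to centre = 55.25 ≤ 120.25, so it lies inside.
All remaining points lie in this disk, and no smaller disk contains both endpoints, so this is the minimum enclosing circle.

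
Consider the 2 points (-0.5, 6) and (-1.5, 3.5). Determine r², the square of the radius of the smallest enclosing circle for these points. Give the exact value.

The smallest circle enclosing two points has them as diameter endpoints.
Centre = midpoint = (-1, 4.75); r² = |(-0.5, 6)−(-1.5, 3.5)|²/4 = 7.25/4 = 1.8125.

1.8125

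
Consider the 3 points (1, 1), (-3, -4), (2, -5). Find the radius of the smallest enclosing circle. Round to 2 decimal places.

3.42

Call the three points A, B, C in the order given.
Side lengths²: AB² = 41, AC² = 37, BC² = 26.
Since AB² = 41 < 37 + 26 = 63, the triangle is acute, so the smallest enclosing circle is the circumcircle.
Circumcentre = (-3/58, -131/58), r² = 19721/1682.
r = √(19721/1682) ≈ 3.42.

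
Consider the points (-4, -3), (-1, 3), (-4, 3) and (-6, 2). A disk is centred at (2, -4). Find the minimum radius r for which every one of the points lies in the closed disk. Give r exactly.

The required radius is the distance from (2, -4) to the farthest point.
Squared distances: 37, 58, 85, 100.
Maximum is 100, attained at (-6, 2).
r = √100 = 10.

10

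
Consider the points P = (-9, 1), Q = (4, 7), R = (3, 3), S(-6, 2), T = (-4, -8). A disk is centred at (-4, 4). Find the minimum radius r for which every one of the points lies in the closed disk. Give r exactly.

The required radius is the distance from (-4, 4) to the farthest point.
Squared distances: 34, 73, 50, 8, 144.
Maximum is 144, attained at T.
r = √144 = 12.

12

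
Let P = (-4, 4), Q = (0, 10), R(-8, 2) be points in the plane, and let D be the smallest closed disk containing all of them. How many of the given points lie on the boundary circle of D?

2

Side lengths²: PQ² = 52, PR² = 20, QR² = 128.
Since QR² = 128 ≥ 52 + 20 = 72, the angle opposite QR is not acute, so the smallest enclosing circle has QR as diameter.
Centre = midpoint of QR = (-4, 6), r² = 128/4 = 32.
The points at distance exactly r from the centre are Q, R — 2 points.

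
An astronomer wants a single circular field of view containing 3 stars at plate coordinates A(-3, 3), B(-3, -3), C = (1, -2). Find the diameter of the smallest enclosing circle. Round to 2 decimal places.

6.60

Side lengths²: AB² = 36, AC² = 41, BC² = 17.
Since AC² = 41 < 36 + 17 = 53, the triangle is acute, so the smallest enclosing circle is the circumcircle.
Circumcentre = (-1.625, 0), r² = 10.890625.
Diameter = 2r = 2√(10.890625) ≈ 6.60.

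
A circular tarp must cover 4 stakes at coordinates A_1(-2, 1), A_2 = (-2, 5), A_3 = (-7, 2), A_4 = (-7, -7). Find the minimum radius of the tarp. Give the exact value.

By Welzl's lemma the MEC is supported by two points (diametrically opposite) or three points (on a circumcircle).
The farthest pair is A_2–A_4 with squared distance 169. The circle on this segment as diameter has centre (-4.5, -1) and r² = 169/4 = 42.25.
Check A_1: distance² to centre = 10.25 ≤ 42.25, so it lies inside.
All remaining points lie in this disk, and no smaller disk contains both endpoints, so this is the minimum enclosing circle.
r = √(42.25) = 6.5.

6.5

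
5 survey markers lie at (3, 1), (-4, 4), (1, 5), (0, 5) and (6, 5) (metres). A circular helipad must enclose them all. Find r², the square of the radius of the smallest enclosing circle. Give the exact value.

By Welzl's lemma the MEC is supported by two points (diametrically opposite) or three points (on a circumcircle).
The farthest pair is (-4, 4)–(6, 5) with squared distance 101. The circle on this segment as diameter has centre (1, 4.5) and r² = 101/4 = 25.25.
Check (3, 1): distance² to centre = 16.25 ≤ 25.25, so it lies inside.
All remaining points lie in this disk, and no smaller disk contains both endpoints, so this is the minimum enclosing circle.

25.25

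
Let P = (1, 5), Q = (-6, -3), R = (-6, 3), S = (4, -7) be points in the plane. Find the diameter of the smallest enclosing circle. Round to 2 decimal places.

14.15

A smallest enclosing disk is always determined by at most three of the input points on its boundary.
The minimum enclosing circle is determined by three boundary points: P, R, S.
Their circumcentre is (-5/6, -11/6) with r² = 901/18.
The farthest remaining point Q is at distance² 505/18 ≤ 901/18.
Diameter = 2r = 2√(901/18) ≈ 14.15.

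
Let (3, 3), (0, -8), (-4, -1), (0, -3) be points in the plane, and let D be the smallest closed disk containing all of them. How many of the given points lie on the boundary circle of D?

The minimum enclosing circle of a finite set is fixed by two of the points (as a diameter) or three (as a circumcircle).
The farthest pair is (3, 3)–(0, -8) with squared distance 130. The circle on this segment as diameter has centre (1.5, -2.5) and r² = 130/4 = 32.5.
Check (-4, -1): distance² to centre = 32.5 ≤ 32.5, so it lies inside.
All remaining points lie in this disk, and no smaller disk contains both endpoints, so this is the minimum enclosing circle.
The points at distance exactly r from the centre are (3, 3), (0, -8), (-4, -1) — 3 points.

3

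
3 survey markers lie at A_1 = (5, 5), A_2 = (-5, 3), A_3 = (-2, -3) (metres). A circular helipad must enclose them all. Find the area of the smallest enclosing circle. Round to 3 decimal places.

95.351

Side lengths²: A_1A_2² = 104, A_1A_3² = 113, A_2A_3² = 45.
Since A_1A_3² = 113 < 104 + 45 = 149, the triangle is acute, so the smallest enclosing circle is the circumcircle.
Circumcentre = (9/22, 43/22), r² = 7345/242.
Area = π·r² = π·7345/242 ≈ 95.351.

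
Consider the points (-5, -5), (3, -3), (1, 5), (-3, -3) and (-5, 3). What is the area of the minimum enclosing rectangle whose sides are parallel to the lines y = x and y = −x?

In coordinates u = x + y, v = x − y the rectangle is axis-aligned; the map (x,y)→(u,v) scales areas by 2.
u-values: -10, 0, 6, -6, -2; range = 6 − (-10) = 16.
v-values: 0, 6, -4, 0, -8; range = 6 − (-8) = 14.
Area = (16 × 14) / 2 = 112.

112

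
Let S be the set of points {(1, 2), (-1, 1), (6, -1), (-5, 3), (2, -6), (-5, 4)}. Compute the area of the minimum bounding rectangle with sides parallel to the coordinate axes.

x ranges over [-5, 6], width 11.
y ranges over [-6, 4], height 10.
Area = 11 × 10 = 110.

110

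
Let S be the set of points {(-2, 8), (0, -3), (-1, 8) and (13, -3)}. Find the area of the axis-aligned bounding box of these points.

165

x ranges over [-2, 13], width 15.
y ranges over [-3, 8], height 11.
Area = 15 × 11 = 165.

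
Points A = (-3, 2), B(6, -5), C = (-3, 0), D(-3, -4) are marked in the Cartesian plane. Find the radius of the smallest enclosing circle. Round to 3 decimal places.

The minimum enclosing circle of a finite set is fixed by two of the points (as a diameter) or three (as a circumcircle).
The farthest pair is A–B with squared distance 130. The circle on this segment as diameter has centre (1.5, -1.5) and r² = 130/4 = 32.5.
Check C: distance² to centre = 22.5 ≤ 32.5, so it lies inside.
All remaining points lie in this disk, and no smaller disk contains both endpoints, so this is the minimum enclosing circle.
r = √(32.5) ≈ 5.701.

5.701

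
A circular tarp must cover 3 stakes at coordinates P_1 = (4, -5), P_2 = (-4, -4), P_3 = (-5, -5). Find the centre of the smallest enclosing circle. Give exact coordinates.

(-0.5, -5)

Side lengths²: P_1P_2² = 65, P_1P_3² = 81, P_2P_3² = 2.
Since P_1P_3² = 81 ≥ 65 + 2 = 67, the angle opposite P_1P_3 is not acute, so the smallest enclosing circle has P_1P_3 as diameter.
Centre = midpoint of P_1P_3 = (-0.5, -5), r² = 81/4 = 20.25.
Centre = (-0.5, -5).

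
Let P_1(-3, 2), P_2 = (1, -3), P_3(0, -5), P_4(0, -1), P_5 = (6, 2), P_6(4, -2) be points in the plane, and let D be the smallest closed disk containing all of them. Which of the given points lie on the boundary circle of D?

P_1, P_3, P_5

The minimum enclosing circle is determined by three boundary points: P_1, P_3, P_5.
Their circumcentre is (1.5, -3/14) with r² = 2465/98.
The farthest remaining point P_6 is at distance² 925/98 ≤ 2465/98.
The points at distance exactly r from the centre are P_1, P_3, P_5 — 3 points.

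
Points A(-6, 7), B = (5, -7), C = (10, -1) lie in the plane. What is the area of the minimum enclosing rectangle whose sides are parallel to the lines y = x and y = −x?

137.5

In coordinates u = x + y, v = x − y the rectangle is axis-aligned; the map (x,y)→(u,v) scales areas by 2.
u-values: 1, -2, 9; range = 9 − (-2) = 11.
v-values: -13, 12, 11; range = 12 − (-13) = 25.
Area = (11 × 25) / 2 = 137.5.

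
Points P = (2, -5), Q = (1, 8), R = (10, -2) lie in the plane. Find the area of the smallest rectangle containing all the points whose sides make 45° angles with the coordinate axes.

114

In coordinates u = x + y, v = x − y the rectangle is axis-aligned; the map (x,y)→(u,v) scales areas by 2.
u-values: -3, 9, 8; range = 9 − (-3) = 12.
v-values: 7, -7, 12; range = 12 − (-7) = 19.
Area = (12 × 19) / 2 = 114.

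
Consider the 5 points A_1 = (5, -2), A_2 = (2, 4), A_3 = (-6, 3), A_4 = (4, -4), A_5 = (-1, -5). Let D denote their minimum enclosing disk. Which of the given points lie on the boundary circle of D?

A_1, A_3, A_4

A smallest enclosing disk is always determined by at most three of the input points on its boundary.
The minimum enclosing circle is determined by three boundary points: A_1, A_3, A_4.
Their circumcentre is (-47/54, -17/54) with r² = 54385/1458.
The farthest remaining point A_2 is at distance² 39157/1458 ≤ 54385/1458.
The points at distance exactly r from the centre are A_1, A_3, A_4 — 3 points.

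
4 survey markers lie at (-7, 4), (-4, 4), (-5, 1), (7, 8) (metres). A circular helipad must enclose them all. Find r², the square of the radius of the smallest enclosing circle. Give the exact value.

By Welzl's lemma the MEC is supported by two points (diametrically opposite) or three points (on a circumcircle).
The farthest pair is (-7, 4)–(7, 8) with squared distance 212. The circle on this segment as diameter has centre (0, 6) and r² = 212/4 = 53.
Check (-4, 4): distance² to centre = 20 ≤ 53, so it lies inside.
All remaining points lie in this disk, and no smaller disk contains both endpoints, so this is the minimum enclosing circle.

53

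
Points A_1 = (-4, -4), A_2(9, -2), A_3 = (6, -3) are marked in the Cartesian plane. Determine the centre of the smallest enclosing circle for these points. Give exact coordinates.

(2.5, -3)

Side lengths²: A_1A_2² = 173, A_1A_3² = 101, A_2A_3² = 10.
Since A_1A_2² = 173 ≥ 101 + 10 = 111, the angle opposite A_1A_2 is not acute, so the smallest enclosing circle has A_1A_2 as diameter.
Centre = midpoint of A_1A_2 = (2.5, -3), r² = 173/4 = 43.25.
Centre = (2.5, -3).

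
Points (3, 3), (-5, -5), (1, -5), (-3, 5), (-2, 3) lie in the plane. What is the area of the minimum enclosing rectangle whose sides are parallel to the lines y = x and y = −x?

In coordinates u = x + y, v = x − y the rectangle is axis-aligned; the map (x,y)→(u,v) scales areas by 2.
u-values: 6, -10, -4, 2, 1; range = 6 − (-10) = 16.
v-values: 0, 0, 6, -8, -5; range = 6 − (-8) = 14.
Area = (16 × 14) / 2 = 112.

112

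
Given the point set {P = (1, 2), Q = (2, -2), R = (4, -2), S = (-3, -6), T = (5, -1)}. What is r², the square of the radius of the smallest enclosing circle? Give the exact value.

A smallest enclosing disk is always determined by at most three of the input points on its boundary.
The minimum enclosing circle is determined by three boundary points: P, S, T.
Their circumcentre is (6/11, -61/22) with r² = 11125/484.
The farthest remaining point R is at distance² 6065/484 ≤ 11125/484.

11125/484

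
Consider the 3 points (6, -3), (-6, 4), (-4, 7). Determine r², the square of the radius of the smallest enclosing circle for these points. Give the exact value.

Call the three points A, B, C in the order given.
Side lengths²: AB² = 193, AC² = 200, BC² = 13.
Since AC² = 200 < 193 + 13 = 206, the triangle is acute, so the smallest enclosing circle is the circumcircle.
Circumcentre = (0.7, 1.7), r² = 50.18.

50.18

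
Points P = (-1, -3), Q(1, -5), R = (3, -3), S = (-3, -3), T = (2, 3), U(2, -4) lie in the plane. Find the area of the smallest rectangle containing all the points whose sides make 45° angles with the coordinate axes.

38.5

In coordinates u = x + y, v = x − y the rectangle is axis-aligned; the map (x,y)→(u,v) scales areas by 2.
u-values: -4, -4, 0, -6, 5, -2; range = 5 − (-6) = 11.
v-values: 2, 6, 6, 0, -1, 6; range = 6 − (-1) = 7.
Area = (11 × 7) / 2 = 38.5.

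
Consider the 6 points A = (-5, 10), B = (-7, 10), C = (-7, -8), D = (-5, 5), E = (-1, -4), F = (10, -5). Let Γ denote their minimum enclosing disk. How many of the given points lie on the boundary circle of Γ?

The minimum enclosing circle of a finite set is fixed by two of the points (as a diameter) or three (as a circumcircle).
The minimum enclosing circle is determined by three boundary points: B, C, F.
Their circumcentre is (3/17, 1) with r² = 38293/289.
The farthest remaining point A is at distance² 31153/289 ≤ 38293/289.
The points at distance exactly r from the centre are B, C, F — 3 points.

3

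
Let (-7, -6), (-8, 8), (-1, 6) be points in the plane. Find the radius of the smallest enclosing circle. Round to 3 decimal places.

7.140

Call the three points A, B, C in the order given.
Side lengths²: AB² = 197, AC² = 180, BC² = 53.
Since AB² = 197 < 180 + 53 = 233, the triangle is acute, so the smallest enclosing circle is the circumcircle.
Circumcentre = (-6.1875, 1.09375), r² = 50.9814453125.
r = √(50.9814453125) ≈ 7.140.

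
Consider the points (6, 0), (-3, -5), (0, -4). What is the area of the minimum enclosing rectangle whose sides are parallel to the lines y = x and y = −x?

In coordinates u = x + y, v = x − y the rectangle is axis-aligned; the map (x,y)→(u,v) scales areas by 2.
u-values: 6, -8, -4; range = 6 − (-8) = 14.
v-values: 6, 2, 4; range = 6 − 2 = 4.
Area = (14 × 4) / 2 = 28.

28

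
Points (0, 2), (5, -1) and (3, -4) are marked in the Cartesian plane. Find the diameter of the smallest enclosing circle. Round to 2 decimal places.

6.72

Call the three points A, B, C in the order given.
Side lengths²: AB² = 34, AC² = 45, BC² = 13.
Since AC² = 45 < 34 + 13 = 47, the triangle is acute, so the smallest enclosing circle is the circumcircle.
Circumcentre = (23/14, -13/14), r² = 1105/98.
Diameter = 2r = 2√(1105/98) ≈ 6.72.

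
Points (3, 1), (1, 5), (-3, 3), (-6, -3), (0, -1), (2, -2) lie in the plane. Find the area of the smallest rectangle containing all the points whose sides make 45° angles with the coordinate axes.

In coordinates u = x + y, v = x − y the rectangle is axis-aligned; the map (x,y)→(u,v) scales areas by 2.
u-values: 4, 6, 0, -9, -1, 0; range = 6 − (-9) = 15.
v-values: 2, -4, -6, -3, 1, 4; range = 4 − (-6) = 10.
Area = (15 × 10) / 2 = 75.

75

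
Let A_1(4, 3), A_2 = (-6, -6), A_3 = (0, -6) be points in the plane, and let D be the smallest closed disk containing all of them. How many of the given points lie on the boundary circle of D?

2

Side lengths²: A_1A_2² = 181, A_1A_3² = 97, A_2A_3² = 36.
Since A_1A_2² = 181 ≥ 97 + 36 = 133, the angle opposite A_1A_2 is not acute, so the smallest enclosing circle has A_1A_2 as diameter.
Centre = midpoint of A_1A_2 = (-1, -1.5), r² = 181/4 = 45.25.
The points at distance exactly r from the centre are A_1, A_2 — 2 points.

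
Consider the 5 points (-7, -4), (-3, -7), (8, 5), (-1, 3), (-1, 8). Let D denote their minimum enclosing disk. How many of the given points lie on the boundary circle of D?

2

The farthest pair is (-7, -4)–(8, 5) with squared distance 306. The circle on this segment as diameter has centre (0.5, 0.5) and r² = 306/4 = 76.5.
Check (-3, -7): distance² to centre = 68.5 ≤ 76.5, so it lies inside.
All remaining points lie in this disk, and no smaller disk contains both endpoints, so this is the minimum enclosing circle.
The points at distance exactly r from the centre are (-7, -4), (8, 5) — 2 points.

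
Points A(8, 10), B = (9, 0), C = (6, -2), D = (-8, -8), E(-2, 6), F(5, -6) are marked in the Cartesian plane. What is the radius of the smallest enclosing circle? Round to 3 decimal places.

The minimum enclosing circle of a finite set is fixed by two of the points (as a diameter) or three (as a circumcircle).
The farthest pair is A–D with squared distance 580. The circle on this segment as diameter has centre (0, 1) and r² = 580/4 = 145.
Check B: distance² to centre = 82 ≤ 145, so it lies inside.
All remaining points lie in this disk, and no smaller disk contains both endpoints, so this is the minimum enclosing circle.
r = √145 ≈ 12.042.

12.042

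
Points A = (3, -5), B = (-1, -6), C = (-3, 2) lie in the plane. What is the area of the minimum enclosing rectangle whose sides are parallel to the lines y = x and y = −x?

In coordinates u = x + y, v = x − y the rectangle is axis-aligned; the map (x,y)→(u,v) scales areas by 2.
u-values: -2, -7, -1; range = -1 − (-7) = 6.
v-values: 8, 5, -5; range = 8 − (-5) = 13.
Area = (6 × 13) / 2 = 39.

39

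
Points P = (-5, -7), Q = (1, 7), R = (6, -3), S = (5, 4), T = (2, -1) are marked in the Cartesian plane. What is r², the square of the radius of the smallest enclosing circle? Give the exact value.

The minimum enclosing circle is determined by three boundary points: P, Q, R.
Their circumcentre is (-31/26, -9/26) with r² = 19865/338.
The farthest remaining point S is at distance² 19345/338 ≤ 19865/338.

19865/338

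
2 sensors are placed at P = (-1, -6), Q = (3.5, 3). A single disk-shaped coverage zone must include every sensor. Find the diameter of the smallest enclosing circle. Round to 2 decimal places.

The smallest circle enclosing two points has them as diameter endpoints.
Centre = midpoint = (1.25, -1.5); r² = |PQ|²/4 = 101.25/4 = 25.3125.
Diameter = 2r = 2√(25.3125) ≈ 10.06.

10.06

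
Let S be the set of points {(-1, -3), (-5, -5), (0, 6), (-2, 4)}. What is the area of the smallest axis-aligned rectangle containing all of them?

x ranges over [-5, 0], width 5.
y ranges over [-5, 6], height 11.
Area = 5 × 11 = 55.

55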